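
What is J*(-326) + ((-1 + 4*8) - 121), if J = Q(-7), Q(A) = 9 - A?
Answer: -5306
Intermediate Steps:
J = 16 (J = 9 - 1*(-7) = 9 + 7 = 16)
J*(-326) + ((-1 + 4*8) - 121) = 16*(-326) + ((-1 + 4*8) - 121) = -5216 + ((-1 + 32) - 121) = -5216 + (31 - 121) = -5216 - 90 = -5306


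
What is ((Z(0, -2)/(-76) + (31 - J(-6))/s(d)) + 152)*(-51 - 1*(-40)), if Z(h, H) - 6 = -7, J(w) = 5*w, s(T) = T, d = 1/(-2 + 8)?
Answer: -433059/76 ≈ -5698.1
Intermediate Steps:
d = 1/6 ≈ 0.16667
Z(h, H) = -1 (Z(h, H) = 6 - 7 = -1)
((Z(0, -2)/(-76) + (31 - J(-6))/s(d)) + 152)*(-51 - 1*(-40)) = ((-1/(-76) + (31 - 5*(-6))/(1/6)) + 152)*(-51 - 1*(-40)) = ((-1*(-1/76) + (31 - 1*(-30))*6) + 152)*(-51 + 40) = ((1/76 + (31 + 30)*6) + 152)*(-11) = ((1/76 + 61*6) + 152)*(-11) = ((1/76 + 366) + 152)*(-11) = (27817/76 + 152)*(-11) = (39369/76)*(-11) = -433059/76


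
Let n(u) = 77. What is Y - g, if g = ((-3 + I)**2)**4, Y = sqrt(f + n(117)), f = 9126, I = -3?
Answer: -1679616 + sqrt(9203) ≈ -1.6795e+6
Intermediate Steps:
Y = sqrt(9203) (Y = sqrt(9126 + 77) = sqrt(9203) ≈ 95.932)
g = 1679616 (g = ((-3 - 3)**2)**4 = ((-6)**2)**4 = 36**4 = 1679616)
Y - g = sqrt(9203) - 1*1679616 = sqrt(9203) - 1679616 = -1679616 + sqrt(9203)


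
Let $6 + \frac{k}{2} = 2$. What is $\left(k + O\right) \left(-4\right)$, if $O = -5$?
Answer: $52$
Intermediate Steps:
$k = -8$ ($k = -12 + 2 \cdot 2 = -12 + 4 = -8$)
$\left(k + O\right) \left(-4\right) = \left(-8 - 5\right) \left(-4\right) = \left(-13\right) \left(-4\right) = 52$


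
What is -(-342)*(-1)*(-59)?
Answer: 20178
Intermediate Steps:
-(-342)*(-1)*(-59) = -57*6*(-59) = -342*(-59) = 20178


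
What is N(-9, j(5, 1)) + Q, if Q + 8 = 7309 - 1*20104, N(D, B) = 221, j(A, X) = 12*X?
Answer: -12582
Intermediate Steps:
Q = -12803 (Q = -8 + (7309 - 1*20104) = -8 + (7309 - 20104) = -8 - 12795 = -12803)
N(-9, j(5, 1)) + Q = 221 - 12803 = -12582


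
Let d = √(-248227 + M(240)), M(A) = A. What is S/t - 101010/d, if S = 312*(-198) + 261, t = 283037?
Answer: -61515/283037 + 101010*I*√247987/247987 ≈ -0.21734 + 202.84*I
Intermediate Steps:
S = -61515 (S = -61776 + 261 = -61515)
d = I*√247987 (d = √(-248227 + 240) = √(-247987) = I*√247987 ≈ 497.98*I)
S/t - 101010/d = -61515/283037 - 101010*(-I*√247987/247987) = -61515*1/283037 - (-101010)*I*√247987/247987 = -61515/283037 + 101010*I*√247987/247987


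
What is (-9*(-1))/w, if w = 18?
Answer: ½ ≈ 0.50000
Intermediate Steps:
(-9*(-1))/w = -9*(-1)/18 = 9*(1/18) = ½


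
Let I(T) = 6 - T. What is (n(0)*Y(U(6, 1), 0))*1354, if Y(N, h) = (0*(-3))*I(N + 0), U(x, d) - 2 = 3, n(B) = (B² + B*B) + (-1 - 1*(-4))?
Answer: 0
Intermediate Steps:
n(B) = 3 + 2*B² (n(B) = (B² + B²) + (-1 + 4) = 2*B² + 3 = 3 + 2*B²)
U(x, d) = 5 (U(x, d) = 2 + 3 = 5)
Y(N, h) = 0 (Y(N, h) = (0*(-3))*(6 - (N + 0)) = 0*(6 - N) = 0)
(n(0)*Y(U(6, 1), 0))*1354 = ((3 + 2*0²)*0)*1354 = ((3 + 2*0)*0)*1354 = ((3 + 0)*0)*1354 = (3*0)*1354 = 0*1354 = 0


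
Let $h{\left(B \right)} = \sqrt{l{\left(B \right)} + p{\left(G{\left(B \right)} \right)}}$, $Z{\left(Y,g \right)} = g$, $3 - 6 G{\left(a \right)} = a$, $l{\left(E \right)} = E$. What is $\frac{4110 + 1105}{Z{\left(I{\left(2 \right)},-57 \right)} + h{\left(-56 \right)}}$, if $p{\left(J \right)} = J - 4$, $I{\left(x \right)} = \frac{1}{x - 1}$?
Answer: $- \frac{356706}{3959} - \frac{1043 i \sqrt{1806}}{3959} \approx -90.1 - 11.196 i$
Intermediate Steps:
$G{\left(a \right)} = \frac{1}{2} - \frac{a}{6}$
$I{\left(x \right)} = \frac{1}{-1 + x}$
$p{\left(J \right)} = -4 + J$ ($p{\left(J \right)} = J - 4 = -4 + J$)
$h{\left(B \right)} = \sqrt{- \frac{7}{2} + \frac{5 B}{6}}$ ($h{\left(B \right)} = \sqrt{B - \left(\frac{7}{2} + \frac{B}{6}\right)} = \sqrt{- \frac{7}{2} + \frac{5 B}{6}}$)
$\frac{4110 + 1105}{Z{\left(I{\left(2 \right)},-57 \right)} + h{\left(-56 \right)}} = \frac{4110 + 1105}{-57 + \frac{\sqrt{-126 + 30 \left(-56\right)}}{6}} = \frac{5215}{-57 + \frac{\sqrt{-126 - 1680}}{6}} = \frac{5215}{-57 + \frac{\sqrt{-1806}}{6}} = \frac{5215}{-57 + \frac{i \sqrt{1806}}{6}}$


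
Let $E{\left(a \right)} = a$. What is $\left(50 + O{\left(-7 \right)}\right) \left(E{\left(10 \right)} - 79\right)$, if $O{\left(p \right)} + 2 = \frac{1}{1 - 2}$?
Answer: $-3243$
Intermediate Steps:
$O{\left(p \right)} = -3$ ($O{\left(p \right)} = -2 + \frac{1}{1 - 2} = -2 + \frac{1}{-1} = -2 - 1 = -3$)
$\left(50 + O{\left(-7 \right)}\right) \left(E{\left(10 \right)} - 79\right) = \left(50 - 3\right) \left(10 - 79\right) = 47 \left(-69\right) = -3243$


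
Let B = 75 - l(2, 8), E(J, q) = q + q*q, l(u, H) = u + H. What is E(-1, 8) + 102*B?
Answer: 6702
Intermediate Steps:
l(u, H) = H + u
E(J, q) = q + q²
B = 65 (B = 75 - (8 + 2) = 75 - 1*10 = 75 - 10 = 65)
E(-1, 8) + 102*B = 8*(1 + 8) + 102*65 = 8*9 + 6630 = 72 + 6630 = 6702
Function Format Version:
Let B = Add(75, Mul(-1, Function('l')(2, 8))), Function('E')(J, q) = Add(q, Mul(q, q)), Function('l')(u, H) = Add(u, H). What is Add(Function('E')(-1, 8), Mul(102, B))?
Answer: 6702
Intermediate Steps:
Function('l')(u, H) = Add(H, u)
Function('E')(J, q) = Add(q, Pow(q, 2))
B = 65 (B = Add(75, Mul(-1, Add(8, 2))) = Add(75, Mul(-1, 10)) = Add(75, -10) = 65)
Add(Function('E')(-1, 8), Mul(102, B)) = Add(Mul(8, Add(1, 8)), Mul(102, 65)) = Add(Mul(8, 9), 6630) = Add(72, 6630) = 6702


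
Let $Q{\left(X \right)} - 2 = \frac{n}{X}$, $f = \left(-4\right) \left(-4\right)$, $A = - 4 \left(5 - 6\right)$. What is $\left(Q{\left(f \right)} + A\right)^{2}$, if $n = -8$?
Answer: $\frac{121}{4} \approx 30.25$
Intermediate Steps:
$A = 4$ ($A = \left(-4\right) \left(-1\right) = 4$)
$f = 16$
$Q{\left(X \right)} = 2 - \frac{8}{X}$
$\left(Q{\left(f \right)} + A\right)^{2} = \left(\left(2 - \frac{8}{16}\right) + 4\right)^{2} = \left(\left(2 - \frac{1}{2}\right) + 4\right)^{2} = \left(\frac{3}{2} + 4\right)^{2} = \left(\frac{11}{2}\right)^{2} = \frac{121}{4}$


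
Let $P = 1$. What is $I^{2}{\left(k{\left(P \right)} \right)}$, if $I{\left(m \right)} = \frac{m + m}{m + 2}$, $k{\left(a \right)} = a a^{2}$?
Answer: $\frac{4}{9} \approx 0.44444$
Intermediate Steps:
$k{\left(a \right)} = a^{3}$
$I{\left(m \right)} = \frac{2 m}{2 + m}$
$I^{2}{\left(k{\left(P \right)} \right)} = \left(\frac{2 \cdot 1^{3}}{2 + 1^{3}}\right)^{2} = \left(2 \cdot 1 \frac{1}{2 + 1}\right)^{2} = \left(2 \cdot 1 \cdot \frac{1}{3}\right)^{2} = \left(\frac{2}{3}\right)^{2} = \frac{4}{9}$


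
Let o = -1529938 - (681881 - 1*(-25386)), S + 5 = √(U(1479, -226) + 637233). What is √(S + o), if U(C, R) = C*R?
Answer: √(-2237210 + √302979) ≈ 1495.5*I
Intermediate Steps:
S = -5 + √302979 (S = -5 + √(1479*(-226) + 637233) = -5 + √(-334254 + 637233) = -5 + √302979 ≈ 545.44)
o = -2237205 (o = -1529938 - (681881 + 25386) = -1529938 - 1*707267 = -1529938 - 707267 = -2237205)
√(S + o) = √((-5 + √302979) - 2237205) = √(-2237210 + √302979)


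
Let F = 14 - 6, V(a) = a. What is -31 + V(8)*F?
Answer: 33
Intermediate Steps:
F = 8
-31 + V(8)*F = -31 + 8*8 = -31 + 64 = 33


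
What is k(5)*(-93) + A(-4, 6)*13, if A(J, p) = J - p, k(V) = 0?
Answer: -130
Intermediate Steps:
k(5)*(-93) + A(-4, 6)*13 = 0*(-93) + (-4 - 1*6)*13 = 0 + (-4 - 6)*13 = 0 - 10*13 = 0 - 130 = -130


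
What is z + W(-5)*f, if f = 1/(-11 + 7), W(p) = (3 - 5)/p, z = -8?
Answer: -81/10 ≈ -8.1000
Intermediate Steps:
W(p) = -2/p
f = -¼ (f = 1/(-4) = -¼ ≈ -0.25000)
z + W(-5)*f = -8 - 2/(-5)*(-¼) = -8 - 2*(-⅕)*(-¼) = -8 + (⅖)*(-¼) = -8 - ⅒ = -81/10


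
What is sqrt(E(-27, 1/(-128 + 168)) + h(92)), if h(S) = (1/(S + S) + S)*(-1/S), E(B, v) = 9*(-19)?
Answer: 3*I*sqrt(647026)/184 ≈ 13.115*I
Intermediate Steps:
E(B, v) = -171
h(S) = -(S + 1/(2*S))/S (h(S) = (1/(2*S) + S)*(-1/S) = (S + 1/(2*S))*(-1/S) = -(S + 1/(2*S))/S)
sqrt(E(-27, 1/(-128 + 168)) + h(92)) = sqrt(-171 + (-1 - 1/2/92**2)) = sqrt(-171 + (-1 - 1/2*1/8464)) = sqrt(-171 + (-1 - 1/16928)) = sqrt(-171 - 16929/16928) = sqrt(-2911617/16928) = 3*I*sqrt(647026)/184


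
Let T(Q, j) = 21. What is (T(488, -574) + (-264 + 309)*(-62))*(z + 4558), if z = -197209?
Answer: 533450619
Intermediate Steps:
(T(488, -574) + (-264 + 309)*(-62))*(z + 4558) = (21 + (-264 + 309)*(-62))*(-197209 + 4558) = (21 + 45*(-62))*(-192651) = (21 - 2790)*(-192651) = -2769*(-192651) = 533450619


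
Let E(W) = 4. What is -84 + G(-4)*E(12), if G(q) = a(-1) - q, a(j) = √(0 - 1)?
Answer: -68 + 4*I ≈ -68.0 + 4.0*I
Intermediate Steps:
a(j) = I (a(j) = √(-1) = I)
G(q) = I - q
-84 + G(-4)*E(12) = -84 + (I - 1*(-4))*4 = -84 + (I + 4)*4 = -84 + (4 + I)*4 = -84 + (16 + 4*I) = -68 + 4*I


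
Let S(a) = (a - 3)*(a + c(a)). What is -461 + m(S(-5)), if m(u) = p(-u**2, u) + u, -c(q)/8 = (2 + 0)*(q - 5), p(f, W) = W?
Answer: -2941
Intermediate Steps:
c(q) = 80 - 16*q (c(q) = -8*(2 + 0)*(q - 5) = -16*(-5 + q) = -8*(-10 + 2*q) = 80 - 16*q)
S(a) = (-3 + a)*(80 - 15*a) (S(a) = (a - 3)*(a + (80 - 16*a)) = (-3 + a)*(80 - 15*a))
m(u) = 2*u (m(u) = u + u = 2*u)
-461 + m(S(-5)) = -461 + 2*(-240 - 15*(-5)**2 + 125*(-5)) = -461 + 2*(-240 - 15*25 - 625) = -461 + 2*(-240 - 375 - 625) = -461 + 2*(-1240) = -461 - 2480 = -2941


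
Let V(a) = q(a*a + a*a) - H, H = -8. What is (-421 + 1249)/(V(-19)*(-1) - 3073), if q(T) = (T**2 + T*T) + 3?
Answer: -207/261413 ≈ -0.00079185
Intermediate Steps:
q(T) = 3 + 2*T**2 (q(T) = (T**2 + T**2) + 3 = 2*T**2 + 3 = 3 + 2*T**2)
V(a) = 11 + 8*a**4 (V(a) = (3 + 2*(a*a + a*a)**2) - 1*(-8) = (3 + 2*(a**2 + a**2)**2) + 8 = (3 + 2*(2*a**2)**2) + 8 = (3 + 2*(4*a**4)) + 8 = (3 + 8*a**4) + 8 = 11 + 8*a**4)
(-421 + 1249)/(V(-19)*(-1) - 3073) = (-421 + 1249)/((11 + 8*(-19)**4)*(-1) - 3073) = 828/((11 + 8*130321)*(-1) - 3073) = 828/((11 + 1042568)*(-1) - 3073) = 828/(1042579*(-1) - 3073) = 828/(-1042579 - 3073) = 828/(-1045652) = 828*(-1/1045652) = -207/261413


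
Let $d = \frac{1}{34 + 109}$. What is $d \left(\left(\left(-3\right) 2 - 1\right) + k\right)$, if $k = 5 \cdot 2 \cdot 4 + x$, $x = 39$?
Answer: $\frac{72}{143} \approx 0.5035$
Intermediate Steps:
$k = 79$ ($k = 5 \cdot 2 \cdot 4 + 39 = 10 \cdot 4 + 39 = 40 + 39 = 79$)
$d = \frac{1}{143} \approx 0.006993$
$d \left(\left(\left(-3\right) 2 - 1\right) + k\right) = \frac{\left(\left(-3\right) 2 - 1\right) + 79}{143} = \frac{\left(-6 - 1\right) + 79}{143} = \frac{-7 + 79}{143} = \frac{1}{143} \cdot 72 = \frac{72}{143}$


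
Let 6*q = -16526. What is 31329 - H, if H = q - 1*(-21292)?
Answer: 38374/3 ≈ 12791.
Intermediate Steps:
q = -8263/3 (q = (⅙)*(-16526) = -8263/3 ≈ -2754.3)
H = 55613/3 (H = -8263/3 - 1*(-21292) = -8263/3 + 21292 = 55613/3 ≈ 18538.)
31329 - H = 31329 - 1*55613/3 = 31329 - 55613/3 = 38374/3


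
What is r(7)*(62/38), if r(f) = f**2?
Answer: 1519/19 ≈ 79.947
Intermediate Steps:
r(7)*(62/38) = 7**2*(62/38) = 49*(62*(1/38)) = 49*(31/19) = 1519/19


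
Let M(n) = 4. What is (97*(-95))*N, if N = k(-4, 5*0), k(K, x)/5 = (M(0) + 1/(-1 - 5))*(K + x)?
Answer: 2119450/3 ≈ 7.0648e+5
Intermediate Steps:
k(K, x) = 115*K/6 + 115*x/6 (k(K, x) = 5*((4 + 1/(-1 - 5))*(K + x)) = 5*((4 + 1/(-6))*(K + x)) = 5*((4 - ⅙)*(K + x)) = 5*(23*(K + x)/6) = 5*(23*K/6 + 23*x/6) = 115*K/6 + 115*x/6)
N = -230/3 (N = (115/6)*(-4) + 115*(5*0)/6 = -230/3 + (115/6)*0 = -230/3 + 0 = -230/3 ≈ -76.667)
(97*(-95))*N = (97*(-95))*(-230/3) = -9215*(-230/3) = 2119450/3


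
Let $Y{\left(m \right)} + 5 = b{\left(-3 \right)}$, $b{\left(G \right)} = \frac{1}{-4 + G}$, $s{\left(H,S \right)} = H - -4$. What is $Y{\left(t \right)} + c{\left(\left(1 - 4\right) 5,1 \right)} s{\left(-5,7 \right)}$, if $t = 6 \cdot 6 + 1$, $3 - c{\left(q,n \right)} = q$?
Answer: $- \frac{162}{7} \approx -23.143$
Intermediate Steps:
$s{\left(H,S \right)} = 4 + H$ ($s{\left(H,S \right)} = H + 4 = 4 + H$)
$c{\left(q,n \right)} = 3 - q$
$t = 37$ ($t = 36 + 1 = 37$)
$Y{\left(m \right)} = - \frac{36}{7}$ ($Y{\left(m \right)} = -5 + \frac{1}{-4 - 3} = -5 + \frac{1}{-7} = -5 - \frac{1}{7} = - \frac{36}{7}$)
$Y{\left(t \right)} + c{\left(\left(1 - 4\right) 5,1 \right)} s{\left(-5,7 \right)} = - \frac{36}{7} + \left(3 - \left(1 - 4\right) 5\right) \left(4 - 5\right) = - \frac{36}{7} + \left(3 - \left(-3\right) 5\right) \left(-1\right) = - \frac{36}{7} + \left(3 - -15\right) \left(-1\right) = - \frac{36}{7} + \left(3 + 15\right) \left(-1\right) = - \frac{36}{7} + 18 \left(-1\right) = - \frac{36}{7} - 18 = - \frac{162}{7}$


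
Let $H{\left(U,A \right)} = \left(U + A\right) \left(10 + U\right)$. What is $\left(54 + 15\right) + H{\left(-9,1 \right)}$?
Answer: $61$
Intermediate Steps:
$H{\left(U,A \right)} = \left(10 + U\right) \left(A + U\right)$ ($H{\left(U,A \right)} = \left(A + U\right) \left(10 + U\right) = \left(10 + U\right) \left(A + U\right)$)
$\left(54 + 15\right) + H{\left(-9,1 \right)} = \left(54 + 15\right) + \left(\left(-9\right)^{2} + 10 \cdot 1 + 10 \left(-9\right) + 1 \left(-9\right)\right) = 69 + \left(81 + 10 - 90 - 9\right) = 69 - 8 = 61$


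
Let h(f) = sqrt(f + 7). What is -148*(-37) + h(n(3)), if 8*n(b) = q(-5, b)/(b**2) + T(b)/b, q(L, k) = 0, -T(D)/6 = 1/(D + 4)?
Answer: 5476 + sqrt(1365)/14 ≈ 5478.6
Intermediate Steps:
T(D) = -6/(4 + D) (T(D) = -6/(D + 4) = -6/(4 + D))
n(b) = -3/(4*b*(4 + b)) (n(b) = (0/(b**2) + (-6/(4 + b))/b)/8 = (0/b**2 - 6/(b*(4 + b)))/8 = (0 - 6/(b*(4 + b)))/8 = (-6/(b*(4 + b)))/8 = -3/(4*b*(4 + b)))
h(f) = sqrt(7 + f)
-148*(-37) + h(n(3)) = -148*(-37) + sqrt(7 - 3/4/(3*(4 + 3))) = 5476 + sqrt(7 - 3/4*1/3/7) = 5476 + sqrt(7 - 3/4*1/3*1/7) = 5476 + sqrt(7 - 1/28) = 5476 + sqrt(195/28) = 5476 + sqrt(1365)/14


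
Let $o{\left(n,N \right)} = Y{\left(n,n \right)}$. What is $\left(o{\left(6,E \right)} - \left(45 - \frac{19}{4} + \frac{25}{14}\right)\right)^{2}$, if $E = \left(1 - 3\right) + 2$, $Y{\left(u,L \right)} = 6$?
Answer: $\frac{1018081}{784} \approx 1298.6$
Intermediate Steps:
$E = 0$ ($E = -2 + 2 = 0$)
$o{\left(n,N \right)} = 6$
$\left(o{\left(6,E \right)} - \left(45 - \frac{19}{4} + \frac{25}{14}\right)\right)^{2} = \left(6 - \left(45 - \frac{19}{4} + \frac{25}{14}\right)\right)^{2} = \left(6 - \frac{1177}{28}\right)^{2} = \left(- \frac{1009}{28}\right)^{2} = \frac{1018081}{784}$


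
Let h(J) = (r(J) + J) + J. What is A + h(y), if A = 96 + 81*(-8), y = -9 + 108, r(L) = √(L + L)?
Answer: -354 + 3*√22 ≈ -339.93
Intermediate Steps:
r(L) = √2*√L (r(L) = √(2*L) = √2*√L)
y = 99
A = -552 (A = 96 - 648 = -552)
h(J) = 2*J + √2*√J (h(J) = (√2*√J + J) + J = (J + √2*√J) + J = 2*J + √2*√J)
A + h(y) = -552 + (2*99 + √2*√99) = -552 + (198 + √2*(3*√11)) = -552 + (198 + 3*√22) = -354 + 3*√22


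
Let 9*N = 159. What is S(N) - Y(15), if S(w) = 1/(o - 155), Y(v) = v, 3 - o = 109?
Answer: -3916/261 ≈ -15.004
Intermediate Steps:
o = -106 (o = 3 - 1*109 = 3 - 109 = -106)
N = 53/3 (N = (1/9)*159 = 53/3 ≈ 17.667)
S(w) = -1/261 (S(w) = 1/(-106 - 155) = 1/(-261) = -1/261)
S(N) - Y(15) = -1/261 - 1*15 = -1/261 - 15 = -3916/261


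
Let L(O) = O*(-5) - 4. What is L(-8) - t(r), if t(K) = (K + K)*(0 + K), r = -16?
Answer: -476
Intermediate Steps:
t(K) = 2*K² (t(K) = (2*K)*K = 2*K²)
L(O) = -4 - 5*O (L(O) = -5*O - 4 = -4 - 5*O)
L(-8) - t(r) = (-4 - 5*(-8)) - 2*(-16)² = (-4 + 40) - 2*256 = 36 - 1*512 = 36 - 512 = -476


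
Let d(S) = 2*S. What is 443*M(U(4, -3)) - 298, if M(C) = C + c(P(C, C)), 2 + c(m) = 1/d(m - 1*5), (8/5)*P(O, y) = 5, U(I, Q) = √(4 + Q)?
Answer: -12887/15 ≈ -859.13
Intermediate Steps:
P(O, y) = 25/8 (P(O, y) = (5/8)*5 = 25/8)
c(m) = -2 + 1/(-10 + 2*m) (c(m) = -2 + 1/(2*(m - 1*5)) = -2 + 1/(2*(m - 5)) = -2 + 1/(2*(-5 + m)) = -2 + 1/(-10 + 2*m))
M(C) = -34/15 + C (M(C) = C + (21 - 4*25/8)/(2*(-5 + 25/8)) = C + (21 - 25/2)/(2*(-15/8)) = C + (½)*(-8/15)*(17/2) = C - 34/15 = -34/15 + C)
443*M(U(4, -3)) - 298 = 443*(-34/15 + √(4 - 3)) - 298 = 443*(-34/15 + √1) - 298 = 443*(-34/15 + 1) - 298 = 443*(-19/15) - 298 = -8417/15 - 298 = -12887/15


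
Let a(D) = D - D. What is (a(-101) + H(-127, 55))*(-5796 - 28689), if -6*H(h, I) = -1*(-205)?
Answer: 2356475/2 ≈ 1.1782e+6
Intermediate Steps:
a(D) = 0
H(h, I) = -205/6 (H(h, I) = -(-1)*(-205)/6 = -1/6*205 = -205/6)
(a(-101) + H(-127, 55))*(-5796 - 28689) = (0 - 205/6)*(-5796 - 28689) = -205/6*(-34485) = 2356475/2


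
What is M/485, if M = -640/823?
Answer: -128/79831 ≈ -0.0016034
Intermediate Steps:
M = -640/823 (M = -640*1/823 = -640/823 ≈ -0.77764)
M/485 = -640/823/485 = -640/823*1/485 = -128/79831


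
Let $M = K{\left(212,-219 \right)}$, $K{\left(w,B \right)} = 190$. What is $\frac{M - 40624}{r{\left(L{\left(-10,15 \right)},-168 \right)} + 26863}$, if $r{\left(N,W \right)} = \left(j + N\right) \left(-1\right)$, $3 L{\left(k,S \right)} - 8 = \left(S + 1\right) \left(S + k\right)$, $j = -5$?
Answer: $- \frac{60651}{40258} \approx -1.5066$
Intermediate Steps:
$L{\left(k,S \right)} = \frac{8}{3} + \frac{\left(1 + S\right) \left(S + k\right)}{3}$ ($L{\left(k,S \right)} = \frac{8}{3} + \frac{\left(S + 1\right) \left(S + k\right)}{3} = \frac{8}{3} + \frac{\left(1 + S\right) \left(S + k\right)}{3}$)
$M = 190$
$r{\left(N,W \right)} = 5 - N$ ($r{\left(N,W \right)} = \left(-5 + N\right) \left(-1\right) = 5 - N$)
$\frac{M - 40624}{r{\left(L{\left(-10,15 \right)},-168 \right)} + 26863} = \frac{190 - 40624}{\left(5 - \left(\frac{8}{3} + \frac{1}{3} \cdot 15 + \frac{1}{3} \left(-10\right) + \frac{15^{2}}{3} + \frac{1}{3} \cdot 15 \left(-10\right)\right)\right) + 26863} = - \frac{40434}{\left(5 - \left(\frac{8}{3} + 5 - \frac{10}{3} + \frac{1}{3} \cdot 225 - 50\right)\right) + 26863} = - \frac{40434}{\left(5 - \left(\frac{8}{3} + 5 - \frac{10}{3} + 75 - 50\right)\right) + 26863} = - \frac{40434}{\left(5 - \frac{88}{3}\right) + 26863} = - \frac{40434}{- \frac{73}{3} + 26863} = - \frac{40434}{\frac{80516}{3}} = \left(-40434\right) \frac{3}{80516} = - \frac{60651}{40258}$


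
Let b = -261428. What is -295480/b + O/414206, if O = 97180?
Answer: 18474395240/13535630771 ≈ 1.3649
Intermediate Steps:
-295480/b + O/414206 = -295480/(-261428) + 97180/414206 = -295480*(-1/261428) + 97180*(1/414206) = 73870/65357 + 48590/207103 = 18474395240/13535630771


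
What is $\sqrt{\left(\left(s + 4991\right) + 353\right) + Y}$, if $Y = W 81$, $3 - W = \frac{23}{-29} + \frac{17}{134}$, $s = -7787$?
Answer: $\frac{i \sqrt{32407262026}}{3886} \approx 46.325 i$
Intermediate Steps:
$W = \frac{14247}{3886}$ ($W = 3 - \left(\frac{23}{-29} + \frac{17}{134}\right) = 3 - \left(23 \left(- \frac{1}{29}\right) + 17 \cdot \frac{1}{134}\right) = 3 - \left(- \frac{23}{29} + \frac{17}{134}\right) = 3 - - \frac{2589}{3886} = 3 + \frac{2589}{3886} = \frac{14247}{3886} \approx 3.6662$)
$Y = \frac{1154007}{3886}$ ($Y = \frac{14247}{3886} \cdot 81 = \frac{1154007}{3886} \approx 296.97$)
$\sqrt{\left(\left(s + 4991\right) + 353\right) + Y} = \sqrt{\left(\left(-7787 + 4991\right) + 353\right) + \frac{1154007}{3886}} = \sqrt{\left(-2796 + 353\right) + \frac{1154007}{3886}} = \sqrt{-2443 + \frac{1154007}{3886}} = \sqrt{- \frac{8339491}{3886}} = \frac{i \sqrt{32407262026}}{3886}$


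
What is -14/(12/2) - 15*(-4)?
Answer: 173/3 ≈ 57.667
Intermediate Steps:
-14/(12/2) - 15*(-4) = -14/(12*(½)) + 60 = -14/6 + 60 = -14*⅙ + 60 = -7/3 + 60 = 173/3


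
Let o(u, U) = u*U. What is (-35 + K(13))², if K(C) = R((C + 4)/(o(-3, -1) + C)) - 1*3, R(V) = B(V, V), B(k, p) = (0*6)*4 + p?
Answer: 349281/256 ≈ 1364.4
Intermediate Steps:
B(k, p) = p (B(k, p) = 0*4 + p = 0 + p = p)
o(u, U) = U*u
R(V) = V
K(C) = -3 + (4 + C)/(3 + C) (K(C) = (C + 4)/(-1*(-3) + C) - 1*3 = (4 + C)/(3 + C) - 3 = -3 + (4 + C)/(3 + C))
(-35 + K(13))² = (-35 + (-5 - 2*13)/(3 + 13))² = (-35 + (-5 - 26)/16)² = (-35 + (1/16)*(-31))² = (-35 - 31/16)² = (-591/16)² = 349281/256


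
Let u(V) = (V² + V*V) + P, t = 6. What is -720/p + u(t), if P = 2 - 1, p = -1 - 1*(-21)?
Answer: 37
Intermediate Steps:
p = 20 (p = -1 + 21 = 20)
P = 1
u(V) = 1 + 2*V² (u(V) = (V² + V*V) + 1 = (V² + V²) + 1 = 2*V² + 1 = 1 + 2*V²)
-720/p + u(t) = -720/20 + (1 + 2*6²) = -720/20 + (1 + 2*36) = -18*2 + (1 + 72) = -36 + 73 = 37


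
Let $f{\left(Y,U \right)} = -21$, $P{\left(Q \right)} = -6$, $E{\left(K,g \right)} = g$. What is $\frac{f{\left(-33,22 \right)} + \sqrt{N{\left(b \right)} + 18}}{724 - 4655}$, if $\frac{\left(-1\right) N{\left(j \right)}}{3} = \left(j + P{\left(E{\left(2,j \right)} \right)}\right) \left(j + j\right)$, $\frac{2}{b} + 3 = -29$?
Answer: $\frac{21}{3931} - \frac{\sqrt{4026}}{62896} \approx 0.0043333$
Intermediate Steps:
$b = - \frac{1}{16}$ ($b = \frac{2}{-3 - 29} = \frac{2}{-32} = 2 \left(- \frac{1}{32}\right) = - \frac{1}{16} \approx -0.0625$)
$N{\left(j \right)} = - 6 j \left(-6 + j\right)$ ($N{\left(j \right)} = - 3 \left(j - 6\right) \left(j + j\right) = - 3 \left(-6 + j\right) 2 j = - 3 \cdot 2 j \left(-6 + j\right) = - 6 j \left(-6 + j\right)$)
$\frac{f{\left(-33,22 \right)} + \sqrt{N{\left(b \right)} + 18}}{724 - 4655} = \frac{-21 + \sqrt{6 \left(- \frac{1}{16}\right) \left(6 - - \frac{1}{16}\right) + 18}}{724 - 4655} = \frac{-21 + \sqrt{6 \left(- \frac{1}{16}\right) \left(6 + \frac{1}{16}\right) + 18}}{-3931} = \left(-21 + \sqrt{6 \left(- \frac{1}{16}\right) \frac{97}{16} + 18}\right) \left(- \frac{1}{3931}\right) = \left(-21 + \sqrt{- \frac{291}{128} + 18}\right) \left(- \frac{1}{3931}\right) = \left(-21 + \sqrt{\frac{2013}{128}}\right) \left(- \frac{1}{3931}\right) = \left(-21 + \frac{\sqrt{4026}}{16}\right) \left(- \frac{1}{3931}\right) = \frac{21}{3931} - \frac{\sqrt{4026}}{62896}$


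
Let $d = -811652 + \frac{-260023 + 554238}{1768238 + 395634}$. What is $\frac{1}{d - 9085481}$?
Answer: $- \frac{113888}{1127164667619} \approx -1.0104 \cdot 10^{-7}$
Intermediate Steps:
$d = - \frac{92437407491}{113888}$ ($d = -811652 + \frac{294215}{2163872} = -811652 + 294215 \cdot \frac{1}{2163872} = -811652 + \frac{15485}{113888} = - \frac{92437407491}{113888} \approx -8.1165 \cdot 10^{5}$)
$\frac{1}{d - 9085481} = \frac{1}{- \frac{92437407491}{113888} - 9085481} = \frac{1}{- \frac{1127164667619}{113888}} = - \frac{113888}{1127164667619}$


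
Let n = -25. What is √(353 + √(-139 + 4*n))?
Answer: √(353 + I*√239) ≈ 18.793 + 0.4113*I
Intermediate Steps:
√(353 + √(-139 + 4*n)) = √(353 + √(-139 + 4*(-25))) = √(353 + √(-139 - 100)) = √(353 + √(-239)) = √(353 + I*√239)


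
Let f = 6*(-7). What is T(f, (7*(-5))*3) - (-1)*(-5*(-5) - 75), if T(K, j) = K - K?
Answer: -50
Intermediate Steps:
f = -42
T(K, j) = 0
T(f, (7*(-5))*3) - (-1)*(-5*(-5) - 75) = 0 - (-1)*(-5*(-5) - 75) = 0 - (-1)*(25 - 75) = 0 - (-1)*(-50) = 0 - 1*50 = 0 - 50 = -50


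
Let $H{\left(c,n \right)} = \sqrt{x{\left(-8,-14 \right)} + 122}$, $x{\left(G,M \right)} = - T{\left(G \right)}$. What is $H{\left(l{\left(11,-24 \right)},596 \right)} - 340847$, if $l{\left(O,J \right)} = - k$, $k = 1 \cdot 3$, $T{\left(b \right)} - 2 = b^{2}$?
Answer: $-340847 + 2 \sqrt{14} \approx -3.4084 \cdot 10^{5}$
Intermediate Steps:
$T{\left(b \right)} = 2 + b^{2}$
$x{\left(G,M \right)} = -2 - G^{2}$ ($x{\left(G,M \right)} = - (2 + G^{2}) = -2 - G^{2}$)
$k = 3$
$l{\left(O,J \right)} = -3$ ($l{\left(O,J \right)} = \left(-1\right) 3 = -3$)
$H{\left(c,n \right)} = 2 \sqrt{14}$ ($H{\left(c,n \right)} = \sqrt{\left(-2 - \left(-8\right)^{2}\right) + 122} = \sqrt{\left(-2 - 64\right) + 122} = \sqrt{-66 + 122} = \sqrt{56} = 2 \sqrt{14}$)
$H{\left(l{\left(11,-24 \right)},596 \right)} - 340847 = 2 \sqrt{14} - 340847 = -340847 + 2 \sqrt{14}$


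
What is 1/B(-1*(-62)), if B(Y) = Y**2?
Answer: 1/3844 ≈ 0.00026015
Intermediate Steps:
1/B(-1*(-62)) = 1/((-1*(-62))**2) = 1/(62**2) = 1/3844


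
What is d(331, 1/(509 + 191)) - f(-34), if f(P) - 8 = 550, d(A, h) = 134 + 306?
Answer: -118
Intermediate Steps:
d(A, h) = 440
f(P) = 558 (f(P) = 8 + 550 = 558)
d(331, 1/(509 + 191)) - f(-34) = 440 - 1*558 = 440 - 558 = -118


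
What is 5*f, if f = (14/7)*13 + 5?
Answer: 155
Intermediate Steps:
f = 31 (f = (14*(1/7))*13 + 5 = 2*13 + 5 = 26 + 5 = 31)
5*f = 5*31 = 155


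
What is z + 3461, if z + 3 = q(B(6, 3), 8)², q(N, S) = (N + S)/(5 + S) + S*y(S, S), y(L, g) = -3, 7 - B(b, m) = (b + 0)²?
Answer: 695291/169 ≈ 4114.1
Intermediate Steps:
B(b, m) = 7 - b² (B(b, m) = 7 - (b + 0)² = 7 - b²)
q(N, S) = -3*S + (N + S)/(5 + S) (q(N, S) = (N + S)/(5 + S) + S*(-3) = (N + S)/(5 + S) - 3*S = -3*S + (N + S)/(5 + S))
z = 110382/169 (z = -3 + (((7 - 1*6²) - 14*8 - 3*8²)/(5 + 8))² = -3 + (((7 - 1*36) - 112 - 3*64)/13)² = -3 + (((7 - 36) - 112 - 192)/13)² = -3 + ((-29 - 112 - 192)/13)² = -3 + ((1/13)*(-333))² = -3 + (-333/13)² = -3 + 110889/169 = 110382/169 ≈ 653.15)
z + 3461 = 110382/169 + 3461 = 695291/169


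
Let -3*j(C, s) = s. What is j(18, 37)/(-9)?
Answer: 37/27 ≈ 1.3704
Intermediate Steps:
j(C, s) = -s/3
j(18, 37)/(-9) = -⅓*37/(-9) = -37/3*(-⅑) = 37/27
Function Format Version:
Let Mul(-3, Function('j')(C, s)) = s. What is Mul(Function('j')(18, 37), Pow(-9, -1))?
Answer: Rational(37, 27) ≈ 1.3704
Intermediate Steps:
Function('j')(C, s) = Mul(Rational(-1, 3), s)
Mul(Function('j')(18, 37), Pow(-9, -1)) = Mul(Mul(Rational(-1, 3), 37), Pow(-9, -1)) = Mul(Rational(-37, 3), Rational(-1, 9)) = Rational(37, 27)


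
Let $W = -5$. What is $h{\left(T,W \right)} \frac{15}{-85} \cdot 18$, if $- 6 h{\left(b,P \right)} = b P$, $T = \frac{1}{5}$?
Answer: $- \frac{9}{17} \approx -0.52941$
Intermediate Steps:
$T = \frac{1}{5} \approx 0.2$
$h{\left(b,P \right)} = - \frac{P b}{6}$ ($h{\left(b,P \right)} = - \frac{b P}{6} = - \frac{P b}{6}$)
$h{\left(T,W \right)} \frac{15}{-85} \cdot 18 = \left(- \frac{1}{6}\right) \left(-5\right) \frac{1}{5} \frac{15}{-85} \cdot 18 = \frac{15 \left(- \frac{1}{85}\right)}{6} \cdot 18 = \frac{1}{6} \left(- \frac{3}{17}\right) 18 = \left(- \frac{1}{34}\right) 18 = - \frac{9}{17}$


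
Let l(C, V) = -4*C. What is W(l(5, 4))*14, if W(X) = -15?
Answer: -210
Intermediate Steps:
W(l(5, 4))*14 = -15*14 = -210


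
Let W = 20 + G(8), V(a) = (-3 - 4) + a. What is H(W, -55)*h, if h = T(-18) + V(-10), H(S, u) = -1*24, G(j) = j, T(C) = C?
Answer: 840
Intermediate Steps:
V(a) = -7 + a
W = 28 (W = 20 + 8 = 28)
H(S, u) = -24
h = -35 (h = -18 + (-7 - 10) = -18 - 17 = -35)
H(W, -55)*h = -24*(-35) = 840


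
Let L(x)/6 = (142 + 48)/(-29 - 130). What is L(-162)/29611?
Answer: -380/1569383 ≈ -0.00024213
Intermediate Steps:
L(x) = -380/53 (L(x) = 6*((142 + 48)/(-29 - 130)) = 6*(190/(-159)) = 6*(190*(-1/159)) = 6*(-190/159) = -380/53)
L(-162)/29611 = -380/53/29611 = -380/53*1/29611 = -380/1569383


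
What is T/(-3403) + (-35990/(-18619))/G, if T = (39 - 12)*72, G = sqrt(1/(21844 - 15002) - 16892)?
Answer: -1944/3403 - 35990*I*sqrt(790764581046)/2151892097997 ≈ -0.57126 - 0.014873*I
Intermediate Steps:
G = I*sqrt(790764581046)/6842 (G = sqrt(1/6842 - 16892) = sqrt(-115575063/6842) = I*sqrt(790764581046)/6842 ≈ 129.97*I)
T = 1944 (T = 27*72 = 1944)
T/(-3403) + (-35990/(-18619))/G = 1944/(-3403) + (-35990/(-18619))/((I*sqrt(790764581046)/6842)) = 1944*(-1/3403) + (-35990*(-1/18619))*(-I*sqrt(790764581046)/115575063) = -1944/3403 + 35990*(-I*sqrt(790764581046)/115575063)/18619 = -1944/3403 - 35990*I*sqrt(790764581046)/2151892097997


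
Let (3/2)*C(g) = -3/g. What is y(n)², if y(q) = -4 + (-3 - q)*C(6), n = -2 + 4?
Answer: 49/9 ≈ 5.4444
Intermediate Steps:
C(g) = -2/g (C(g) = 2*(-3/g)/3 = -2/g)
n = 2
y(q) = -3 + q/3 (y(q) = -4 + (-3 - q)*(-2/6) = -4 + (-3 - q)*(-2*⅙) = -4 + (-3 - q)*(-⅓) = -4 + (1 + q/3) = -3 + q/3)
y(n)² = (-3 + (⅓)*2)² = (-3 + ⅔)² = (-7/3)² = 49/9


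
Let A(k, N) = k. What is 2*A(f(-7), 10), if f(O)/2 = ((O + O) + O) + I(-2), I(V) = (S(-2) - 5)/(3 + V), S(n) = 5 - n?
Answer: -76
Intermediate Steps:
I(V) = 2/(3 + V) (I(V) = ((5 - 1*(-2)) - 5)/(3 + V) = ((5 + 2) - 5)/(3 + V) = (7 - 5)/(3 + V) = 2/(3 + V))
f(O) = 4 + 6*O (f(O) = 2*(((O + O) + O) + 2/(3 - 2)) = 2*((2*O + O) + 2/1) = 2*(3*O + 2*1) = 2*(3*O + 2) = 2*(2 + 3*O) = 4 + 6*O)
2*A(f(-7), 10) = 2*(4 + 6*(-7)) = 2*(4 - 42) = 2*(-38) = -76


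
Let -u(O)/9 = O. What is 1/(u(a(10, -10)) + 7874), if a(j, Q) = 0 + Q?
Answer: 1/7964 ≈ 0.00012557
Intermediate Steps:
a(j, Q) = Q
u(O) = -9*O
1/(u(a(10, -10)) + 7874) = 1/(-9*(-10) + 7874) = 1/(90 + 7874) = 1/7964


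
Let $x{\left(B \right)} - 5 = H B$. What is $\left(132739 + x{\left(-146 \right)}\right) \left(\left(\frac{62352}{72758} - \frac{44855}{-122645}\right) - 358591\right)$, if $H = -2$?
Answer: $- \frac{42569415095902742448}{892340491} \approx -4.7705 \cdot 10^{10}$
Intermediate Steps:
$x{\left(B \right)} = 5 - 2 B$
$\left(132739 + x{\left(-146 \right)}\right) \left(\left(\frac{62352}{72758} - \frac{44855}{-122645}\right) - 358591\right) = \left(132739 + \left(5 - -292\right)\right) \left(\left(\frac{62352}{72758} - \frac{44855}{-122645}\right) - 358591\right) = \left(132739 + \left(5 + 292\right)\right) \left(\left(62352 \cdot \frac{1}{72758} - - \frac{8971}{24529}\right) - 358591\right) = \left(132739 + 297\right) \left(\left(\frac{31176}{36379} + \frac{8971}{24529}\right) - 358591\right) = 133036 \left(\frac{1091072113}{892340491} - 358591\right) = 133036 \left(- \frac{319984177936068}{892340491}\right) = - \frac{42569415095902742448}{892340491}$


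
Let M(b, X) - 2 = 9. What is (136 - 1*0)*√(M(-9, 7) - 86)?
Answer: 680*I*√3 ≈ 1177.8*I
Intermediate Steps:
M(b, X) = 11 (M(b, X) = 2 + 9 = 11)
(136 - 1*0)*√(M(-9, 7) - 86) = (136 - 1*0)*√(11 - 86) = (136 + 0)*√(-75) = 136*(5*I*√3) = 680*I*√3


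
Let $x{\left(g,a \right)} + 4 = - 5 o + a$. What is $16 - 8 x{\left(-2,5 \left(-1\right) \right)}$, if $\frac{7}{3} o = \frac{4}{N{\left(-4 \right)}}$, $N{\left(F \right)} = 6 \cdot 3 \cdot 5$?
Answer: $\frac{1864}{21} \approx 88.762$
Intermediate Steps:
$N{\left(F \right)} = 90$ ($N{\left(F \right)} = 18 \cdot 5 = 90$)
$o = \frac{2}{105}$ ($o = \frac{3 \cdot \frac{4}{90}}{7} = \frac{3 \cdot 4 \cdot \frac{1}{90}}{7} = \frac{3}{7} \cdot \frac{2}{45} = \frac{2}{105} \approx 0.019048$)
$x{\left(g,a \right)} = - \frac{86}{21} + a$ ($x{\left(g,a \right)} = -4 + \left(\left(-5\right) \frac{2}{105} + a\right) = -4 + \left(- \frac{2}{21} + a\right) = - \frac{86}{21} + a$)
$16 - 8 x{\left(-2,5 \left(-1\right) \right)} = 16 - 8 \left(- \frac{86}{21} + 5 \left(-1\right)\right) = 16 - 8 \left(- \frac{86}{21} - 5\right) = 16 - - \frac{1528}{21} = 16 + \frac{1528}{21} = \frac{1864}{21}$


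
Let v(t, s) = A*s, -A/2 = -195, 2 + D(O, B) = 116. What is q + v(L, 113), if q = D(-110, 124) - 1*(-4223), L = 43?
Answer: 48407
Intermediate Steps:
D(O, B) = 114 (D(O, B) = -2 + 116 = 114)
A = 390 (A = -2*(-195) = 390)
v(t, s) = 390*s
q = 4337 (q = 114 - 1*(-4223) = 114 + 4223 = 4337)
q + v(L, 113) = 4337 + 390*113 = 4337 + 44070 = 48407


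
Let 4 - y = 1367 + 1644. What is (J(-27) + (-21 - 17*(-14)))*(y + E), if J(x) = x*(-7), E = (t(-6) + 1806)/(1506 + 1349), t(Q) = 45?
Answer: -3484752404/2855 ≈ -1.2206e+6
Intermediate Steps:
y = -3007 (y = 4 - (1367 + 1644) = 4 - 1*3011 = 4 - 3011 = -3007)
E = 1851/2855 (E = (45 + 1806)/(1506 + 1349) = 1851/2855 ≈ 0.64834)
J(x) = -7*x
(J(-27) + (-21 - 17*(-14)))*(y + E) = (-7*(-27) + (-21 - 17*(-14)))*(-3007 + 1851/2855) = (189 + (-21 + 238))*(-8583134/2855) = (189 + 217)*(-8583134/2855) = 406*(-8583134/2855) = -3484752404/2855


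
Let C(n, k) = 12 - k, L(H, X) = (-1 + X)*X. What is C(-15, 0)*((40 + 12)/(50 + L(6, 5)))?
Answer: 312/35 ≈ 8.9143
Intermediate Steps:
L(H, X) = X*(-1 + X)
C(-15, 0)*((40 + 12)/(50 + L(6, 5))) = (12 - 1*0)*((40 + 12)/(50 + 5*(-1 + 5))) = (12 + 0)*(52/(50 + 5*4)) = 12*(52/(50 + 20)) = 12*(52/70) = 12*(52*(1/70)) = 12*(26/35) = 312/35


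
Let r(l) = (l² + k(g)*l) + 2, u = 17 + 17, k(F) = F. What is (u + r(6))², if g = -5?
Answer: 1764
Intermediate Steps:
u = 34
r(l) = 2 + l² - 5*l (r(l) = (l² - 5*l) + 2 = 2 + l² - 5*l)
(u + r(6))² = (34 + (2 + 6² - 5*6))² = (34 + (2 + 36 - 30))² = (34 + 8)² = 42² = 1764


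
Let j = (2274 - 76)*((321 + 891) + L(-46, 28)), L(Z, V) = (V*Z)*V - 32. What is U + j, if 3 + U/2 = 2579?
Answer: -76669880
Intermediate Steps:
U = 5152 (U = -6 + 2*2579 = -6 + 5158 = 5152)
L(Z, V) = -32 + Z*V² (L(Z, V) = Z*V² - 32 = -32 + Z*V²)
j = -76675032 (j = (2274 - 76)*((321 + 891) + (-32 - 46*28²)) = 2198*(1212 + (-32 - 46*784)) = 2198*(1212 + (-32 - 36064)) = 2198*(1212 - 36096) = 2198*(-34884) = -76675032)
U + j = 5152 - 76675032 = -76669880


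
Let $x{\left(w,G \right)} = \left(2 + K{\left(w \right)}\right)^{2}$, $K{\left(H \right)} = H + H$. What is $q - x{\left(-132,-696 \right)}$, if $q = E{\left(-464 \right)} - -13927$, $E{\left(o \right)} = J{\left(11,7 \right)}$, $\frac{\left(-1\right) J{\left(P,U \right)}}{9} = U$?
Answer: $-54780$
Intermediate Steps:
$J{\left(P,U \right)} = - 9 U$
$E{\left(o \right)} = -63$ ($E{\left(o \right)} = \left(-9\right) 7 = -63$)
$K{\left(H \right)} = 2 H$
$x{\left(w,G \right)} = \left(2 + 2 w\right)^{2}$
$q = 13864$ ($q = -63 - -13927 = -63 + 13927 = 13864$)
$q - x{\left(-132,-696 \right)} = 13864 - 4 \left(1 - 132\right)^{2} = 13864 - 4 \left(-131\right)^{2} = 13864 - 4 \cdot 17161 = 13864 - 68644 = -54780$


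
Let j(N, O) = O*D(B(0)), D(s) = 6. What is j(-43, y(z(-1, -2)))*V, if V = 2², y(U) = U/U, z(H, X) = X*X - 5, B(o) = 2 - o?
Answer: 24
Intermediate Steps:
z(H, X) = -5 + X² (z(H, X) = X² - 5 = -5 + X²)
y(U) = 1
j(N, O) = 6*O (j(N, O) = O*6 = 6*O)
V = 4
j(-43, y(z(-1, -2)))*V = (6*1)*4 = 6*4 = 24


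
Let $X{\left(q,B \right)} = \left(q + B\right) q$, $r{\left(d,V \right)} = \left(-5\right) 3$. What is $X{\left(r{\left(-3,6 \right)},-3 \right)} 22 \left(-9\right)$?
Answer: $-53460$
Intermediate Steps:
$r{\left(d,V \right)} = -15$
$X{\left(q,B \right)} = q \left(B + q\right)$ ($X{\left(q,B \right)} = \left(B + q\right) q = q \left(B + q\right)$)
$X{\left(r{\left(-3,6 \right)},-3 \right)} 22 \left(-9\right) = - 15 \left(-3 - 15\right) 22 \left(-9\right) = \left(-15\right) \left(-18\right) 22 \left(-9\right) = 270 \cdot 22 \left(-9\right) = 5940 \left(-9\right) = -53460$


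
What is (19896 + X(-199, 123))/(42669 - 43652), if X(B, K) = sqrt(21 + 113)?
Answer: -19896/983 - sqrt(134)/983 ≈ -20.252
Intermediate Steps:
X(B, K) = sqrt(134)
(19896 + X(-199, 123))/(42669 - 43652) = (19896 + sqrt(134))/(42669 - 43652) = (19896 + sqrt(134))/(-983) = (19896 + sqrt(134))*(-1/983) = -19896/983 - sqrt(134)/983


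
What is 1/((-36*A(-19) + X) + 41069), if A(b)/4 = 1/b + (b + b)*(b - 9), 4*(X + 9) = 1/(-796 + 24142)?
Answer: -1774296/198984494861 ≈ -8.9168e-6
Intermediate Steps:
X = -840455/93384 (X = -9 + 1/(4*(-796 + 24142)) = -9 + (¼)/23346 = -9 + (¼)*(1/23346) = -9 + 1/93384 = -840455/93384 ≈ -9.0000)
A(b) = 4/b + 8*b*(-9 + b) (A(b) = 4*(1/b + (b + b)*(b - 9)) = 4*(1/b + (2*b)*(-9 + b)) = 4*(1/b + 2*b*(-9 + b)) = 4/b + 8*b*(-9 + b))
1/((-36*A(-19) + X) + 41069) = 1/((-144*(1 + 2*(-19)²*(-9 - 19))/(-19) - 840455/93384) + 41069) = 1/((-144*(-1)*(1 + 2*361*(-28))/19 - 840455/93384) + 41069) = 1/((-144*(-1)*(1 - 20216)/19 - 840455/93384) + 41069) = 1/((-144*(-1)*(-20215)/19 - 840455/93384) + 41069) = 1/((-36*80860/19 - 840455/93384) + 41069) = 1/((-2910960/19 - 840455/93384) + 41069) = 1/(-271853057285/1774296 + 41069) = 1/(-198984494861/1774296) = -1774296/198984494861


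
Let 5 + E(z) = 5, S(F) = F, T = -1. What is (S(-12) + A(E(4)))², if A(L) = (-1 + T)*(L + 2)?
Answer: 256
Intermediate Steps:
E(z) = 0 (E(z) = -5 + 5 = 0)
A(L) = -4 - 2*L (A(L) = (-1 - 1)*(L + 2) = -2*(2 + L) = -4 - 2*L)
(S(-12) + A(E(4)))² = (-12 + (-4 - 2*0))² = (-12 + (-4 + 0))² = (-12 - 4)² = (-16)² = 256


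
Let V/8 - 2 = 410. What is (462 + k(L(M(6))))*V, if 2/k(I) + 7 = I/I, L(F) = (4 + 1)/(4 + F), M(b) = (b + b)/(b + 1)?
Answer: 4564960/3 ≈ 1.5217e+6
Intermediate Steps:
M(b) = 2*b/(1 + b) (M(b) = (2*b)/(1 + b) = 2*b/(1 + b))
L(F) = 5/(4 + F)
V = 3296 (V = 16 + 8*410 = 16 + 3280 = 3296)
k(I) = -1/3 (k(I) = 2/(-7 + I/I) = 2/(-7 + 1) = 2/(-6) = 2*(-1/6) = -1/3)
(462 + k(L(M(6))))*V = (462 - 1/3)*3296 = (1385/3)*3296 = 4564960/3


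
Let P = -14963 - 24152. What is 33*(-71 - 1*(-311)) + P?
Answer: -31195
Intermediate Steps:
P = -39115
33*(-71 - 1*(-311)) + P = 33*(-71 - 1*(-311)) - 39115 = 33*(-71 + 311) - 39115 = 33*240 - 39115 = 7920 - 39115 = -31195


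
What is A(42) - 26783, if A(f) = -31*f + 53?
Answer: -28032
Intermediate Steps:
A(f) = 53 - 31*f
A(42) - 26783 = (53 - 31*42) - 26783 = (53 - 1302) - 26783 = -1249 - 26783 = -28032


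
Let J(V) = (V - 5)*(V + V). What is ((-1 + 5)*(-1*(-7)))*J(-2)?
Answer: 784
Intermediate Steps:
J(V) = 2*V*(-5 + V) (J(V) = (-5 + V)*(2*V) = 2*V*(-5 + V))
((-1 + 5)*(-1*(-7)))*J(-2) = ((-1 + 5)*(-1*(-7)))*(2*(-2)*(-5 - 2)) = (4*7)*(2*(-2)*(-7)) = 28*28 = 784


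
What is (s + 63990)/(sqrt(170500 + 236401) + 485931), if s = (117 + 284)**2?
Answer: 109232915421/236128529860 - 224791*sqrt(406901)/236128529860 ≈ 0.46199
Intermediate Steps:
s = 160801 (s = 401**2 = 160801)
(s + 63990)/(sqrt(170500 + 236401) + 485931) = (160801 + 63990)/(sqrt(170500 + 236401) + 485931) = 224791/(sqrt(406901) + 485931) = 224791/(485931 + sqrt(406901))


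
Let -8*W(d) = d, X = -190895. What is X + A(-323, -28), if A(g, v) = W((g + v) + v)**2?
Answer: -12073639/64 ≈ -1.8865e+5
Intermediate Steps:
W(d) = -d/8
A(g, v) = (-v/4 - g/8)**2 (A(g, v) = (-((g + v) + v)/8)**2 = (-(g + 2*v)/8)**2 = (-v/4 - g/8)**2)
X + A(-323, -28) = -190895 + (-323 + 2*(-28))**2/64 = -190895 + (-323 - 56)**2/64 = -190895 + (1/64)*(-379)**2 = -190895 + (1/64)*143641 = -190895 + 143641/64 = -12073639/64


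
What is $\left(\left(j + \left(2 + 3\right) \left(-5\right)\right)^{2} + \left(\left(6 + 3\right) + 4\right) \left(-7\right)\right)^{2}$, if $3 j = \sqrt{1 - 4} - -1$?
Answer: $\frac{21594004}{81} - \frac{1377584 i \sqrt{3}}{81} \approx 2.6659 \cdot 10^{5} - 29457.0 i$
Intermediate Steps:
$j = \frac{1}{3} + \frac{i \sqrt{3}}{3}$ ($j = \frac{\sqrt{1 - 4} - -1}{3} = \frac{\sqrt{-3} + 1}{3} = \frac{i \sqrt{3} + 1}{3} = \frac{1 + i \sqrt{3}}{3} = \frac{1}{3} + \frac{i \sqrt{3}}{3} \approx 0.33333 + 0.57735 i$)
$\left(\left(j + \left(2 + 3\right) \left(-5\right)\right)^{2} + \left(\left(6 + 3\right) + 4\right) \left(-7\right)\right)^{2} = \left(\left(\left(\frac{1}{3} + \frac{i \sqrt{3}}{3}\right) + \left(2 + 3\right) \left(-5\right)\right)^{2} + \left(\left(6 + 3\right) + 4\right) \left(-7\right)\right)^{2} = \left(\left(\left(\frac{1}{3} + \frac{i \sqrt{3}}{3}\right) + 5 \left(-5\right)\right)^{2} + \left(9 + 4\right) \left(-7\right)\right)^{2} = \left(\left(\left(\frac{1}{3} + \frac{i \sqrt{3}}{3}\right) - 25\right)^{2} + 13 \left(-7\right)\right)^{2} = \left(\left(- \frac{74}{3} + \frac{i \sqrt{3}}{3}\right)^{2} - 91\right)^{2} = \left(-91 + \left(- \frac{74}{3} + \frac{i \sqrt{3}}{3}\right)^{2}\right)^{2}$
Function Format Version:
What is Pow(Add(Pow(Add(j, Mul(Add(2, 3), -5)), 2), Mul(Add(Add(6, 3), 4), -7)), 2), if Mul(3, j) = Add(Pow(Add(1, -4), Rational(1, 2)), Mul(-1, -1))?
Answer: Add(Rational(21594004, 81), Mul(Rational(-1377584, 81), I, Pow(3, Rational(1, 2)))) ≈ Add(2.6659e+5, Mul(-29457., I))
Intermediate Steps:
j = Add(Rational(1, 3), Mul(Rational(1, 3), I, Pow(3, Rational(1, 2)))) (j = Mul(Rational(1, 3), Add(Pow(Add(1, -4), Rational(1, 2)), Mul(-1, -1))) = Mul(Rational(1, 3), Add(Pow(-3, Rational(1, 2)), 1)) = Mul(Rational(1, 3), Add(Mul(I, Pow(3, Rational(1, 2))), 1)) = Mul(Rational(1, 3), Add(1, Mul(I, Pow(3, Rational(1, 2))))) = Add(Rational(1, 3), Mul(Rational(1, 3), I, Pow(3, Rational(1, 2)))) ≈ Add(0.33333, Mul(0.57735, I)))
Pow(Add(Pow(Add(j, Mul(Add(2, 3), -5)), 2), Mul(Add(Add(6, 3), 4), -7)), 2) = Pow(Add(Pow(Add(Add(Rational(1, 3), Mul(Rational(1, 3), I, Pow(3, Rational(1, 2)))), Mul(Add(2, 3), -5)), 2), Mul(Add(Add(6, 3), 4), -7)), 2) = Pow(Add(Pow(Add(Add(Rational(1, 3), Mul(Rational(1, 3), I, Pow(3, Rational(1, 2)))), Mul(5, -5)), 2), Mul(Add(9, 4), -7)), 2) = Pow(Add(Pow(Add(Add(Rational(1, 3), Mul(Rational(1, 3), I, Pow(3, Rational(1, 2)))), -25), 2), Mul(13, -7)), 2) = Pow(Add(Pow(Add(Rational(-74, 3), Mul(Rational(1, 3), I, Pow(3, Rational(1, 2)))), 2), -91), 2) = Pow(Add(-91, Pow(Add(Rational(-74, 3), Mul(Rational(1, 3), I, Pow(3, Rational(1, 2)))), 2)), 2)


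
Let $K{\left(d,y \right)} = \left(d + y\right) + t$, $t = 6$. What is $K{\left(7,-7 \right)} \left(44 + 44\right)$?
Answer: $528$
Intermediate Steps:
$K{\left(d,y \right)} = 6 + d + y$ ($K{\left(d,y \right)} = \left(d + y\right) + 6 = 6 + d + y$)
$K{\left(7,-7 \right)} \left(44 + 44\right) = \left(6 + 7 - 7\right) \left(44 + 44\right) = 6 \cdot 88 = 528$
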